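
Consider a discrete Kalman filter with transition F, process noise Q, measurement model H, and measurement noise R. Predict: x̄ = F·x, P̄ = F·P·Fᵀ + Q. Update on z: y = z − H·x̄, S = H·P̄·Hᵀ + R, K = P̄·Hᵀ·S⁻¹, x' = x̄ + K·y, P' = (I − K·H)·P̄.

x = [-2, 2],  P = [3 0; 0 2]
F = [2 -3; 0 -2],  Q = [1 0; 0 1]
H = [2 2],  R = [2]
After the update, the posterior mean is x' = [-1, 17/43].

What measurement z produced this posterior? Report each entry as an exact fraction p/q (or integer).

z = [-1]

x̄ = F·x = [-10, -4]
P̄ = F·P·Fᵀ + Q = [31 12; 12 9]
S = H·P̄·Hᵀ + R = [258]
K = P̄·Hᵀ·S⁻¹ = [1/3; 7/43]
x' − x̄ = [9, 189/43] = K·y
y = (KᵀK)⁻¹·Kᵀ·(x' − x̄) = [27]
z = y + H·x̄ = [27] + [-28] = [-1]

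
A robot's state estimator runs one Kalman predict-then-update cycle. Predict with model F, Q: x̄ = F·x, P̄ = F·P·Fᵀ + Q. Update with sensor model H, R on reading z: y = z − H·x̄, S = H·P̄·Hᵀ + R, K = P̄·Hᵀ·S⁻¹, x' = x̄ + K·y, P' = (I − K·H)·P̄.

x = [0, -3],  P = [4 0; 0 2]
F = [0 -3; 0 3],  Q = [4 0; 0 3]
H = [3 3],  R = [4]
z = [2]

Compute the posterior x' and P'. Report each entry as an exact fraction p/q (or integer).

x' = [627/67, -585/67]
P' = [1330/67 -1314/67; -1314/67 1326/67]

x̄ = F·x = [9, -9]
P̄ = F·P·Fᵀ + Q = [22 -18; -18 21]
y = z − H·x̄ = [2]
S = H·P̄·Hᵀ + R = [67]
K = P̄·Hᵀ·S⁻¹ = [12/67; 9/67]
x' = x̄ + K·y = [627/67, -585/67]
P' = (I − K·H)·P̄ = [1330/67 -1314/67; -1314/67 1326/67]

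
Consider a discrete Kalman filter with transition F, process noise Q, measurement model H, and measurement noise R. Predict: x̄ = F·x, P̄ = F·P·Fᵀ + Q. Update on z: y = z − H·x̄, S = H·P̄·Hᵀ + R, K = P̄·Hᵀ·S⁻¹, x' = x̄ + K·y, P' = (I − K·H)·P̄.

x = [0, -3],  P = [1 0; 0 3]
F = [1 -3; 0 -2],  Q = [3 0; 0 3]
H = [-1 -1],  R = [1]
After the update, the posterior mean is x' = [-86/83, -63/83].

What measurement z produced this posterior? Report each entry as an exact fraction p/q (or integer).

x̄ = F·x = [9, 6]
P̄ = F·P·Fᵀ + Q = [31 18; 18 15]
S = H·P̄·Hᵀ + R = [83]
K = P̄·Hᵀ·S⁻¹ = [-49/83; -33/83]
x' − x̄ = [-833/83, -561/83] = K·y
y = (KᵀK)⁻¹·Kᵀ·(x' − x̄) = [17]
z = y + H·x̄ = [17] + [-15] = [2]

z = [2]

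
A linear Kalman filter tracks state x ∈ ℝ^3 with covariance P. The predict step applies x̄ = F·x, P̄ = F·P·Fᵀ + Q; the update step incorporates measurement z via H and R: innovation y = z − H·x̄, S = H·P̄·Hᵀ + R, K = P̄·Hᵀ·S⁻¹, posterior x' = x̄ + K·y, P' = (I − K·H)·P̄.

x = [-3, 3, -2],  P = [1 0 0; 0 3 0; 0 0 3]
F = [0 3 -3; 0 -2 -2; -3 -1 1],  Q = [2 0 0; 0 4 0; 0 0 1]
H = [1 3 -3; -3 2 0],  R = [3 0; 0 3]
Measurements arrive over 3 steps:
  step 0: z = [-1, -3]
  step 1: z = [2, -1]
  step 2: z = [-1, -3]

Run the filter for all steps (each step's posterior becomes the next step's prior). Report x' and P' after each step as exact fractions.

step 0: x̄ = F·x = [15, -2, 4]
step 0: P̄ = F·P·Fᵀ + Q = [56 0 -18; 0 28 0; -18 0 16]
step 0: y = z − H·x̄ = [2, 46]
step 0: S = H·P̄·Hᵀ + R = [563 -162; -162 619]
step 0: K = P̄·Hᵀ·S⁻¹ = [40874/322253 -76764/322253; 61068/322253 45136/322253; -32106/322253 19710/322253]
step 0: x' = x̄ + K·y = [1384399/322253, 1553886/322253, 2131460/322253]
step 0: P' = (I − K·H)·P̄ = [653676/322253 865368/322253 1042386/322253; 865368/322253 1365756/322253 1593144/322253; 1042386/322253 1593144/322253 1972712/322253]
step 1: x̄ = F·x = [-1732722/322253, -7370692/322253, -3575623/322253]
step 1: P̄ = F·P·Fᵀ + Q = [2014126/322253 3641736/322253 1136622/322253; 3641736/322253 27388036/322253 10232612/322253; 1136622/322253 10232612/322253 5295409/322253]
step 1: y = z − H·x̄ = [13762435/322253, 9220965/322253]
step 1: S = H·P̄·Hᵀ + R = [127975558/322253 81627612/322253; 81627612/322253 84945205/322253]
step 1: K = P̄·Hᵀ·S⁻¹ = [1098787402/6528787891 -960484494/6528787891; 1709401812/6528787891 1727685536/6528787891; -116251497/13057575782 1366710232/6528787891]
step 1: x' = x̄ + K·y = [-15662160214/6528787891, -26889510704/6528787891, -71633460457/13057575782]
step 1: P' = (I − K·H)·P̄ = [12012281022/6528787891 16577694792/6528787891 19483001064/6528787891; 16577694792/6528787891 27458070492/6528787891 31274566944/6528787891; 19483001064/6528787891 31274566944/6528787891 75654052761/13057575782]
step 2: x̄ = F·x = [53563317147/13057575782, 125412481865/6528787891, 76118522235/13057575782]
step 2: P̄ = F·P·Fᵀ + Q = [75362485285/13057575782 62213735331/6528787891 35879734989/13057575782; 62213735331/6528787891 537452074606/6528787891 195626263359/6528787891; 35879734989/13057575782 195626263359/6528787891 199886884883/13057575782]
step 2: y = z − H·x̄ = [-295370108707/6528787891, -380132703365/13057575782]
step 2: S = H·P̄·Hᵀ + R = [2538197726300/6528787891 1663873799688/6528787891; 1663873799688/6528787891 3523922043815/13057575782]
step 2: K = P̄·Hᵀ·S⁻¹ = [1268041239116/7675190280299 -1147862057079/7675190280299; 33582956947224/130478234765083 34064986632302/130478234765083; -7372961767437/521912939060332 26728498075677/130478234765083]
step 2: x' = x̄ + K·y = [7533220741102/7675190280299, -4657851162168/130478234765083, 263543695243149/521912939060332]
step 2: P' = (I − K·H)·P̄ = [13183616126211/7675190280299 18053631103698/7675190280299 21180128573319/7675190280299; 18053631103698/7675190280299 511465073092752/130478234765083 580186025733150/130478234765083; 21180128573319/7675190280299 580186025733150/130478234765083 2808199979028601/521912939060332]

step 0: x' = [1384399/322253, 1553886/322253, 2131460/322253], P' = [653676/322253 865368/322253 1042386/322253; 865368/322253 1365756/322253 1593144/322253; 1042386/322253 1593144/322253 1972712/322253]
step 1: x' = [-15662160214/6528787891, -26889510704/6528787891, -71633460457/13057575782], P' = [12012281022/6528787891 16577694792/6528787891 19483001064/6528787891; 16577694792/6528787891 27458070492/6528787891 31274566944/6528787891; 19483001064/6528787891 31274566944/6528787891 75654052761/13057575782]
step 2: x' = [7533220741102/7675190280299, -4657851162168/130478234765083, 263543695243149/521912939060332], P' = [13183616126211/7675190280299 18053631103698/7675190280299 21180128573319/7675190280299; 18053631103698/7675190280299 511465073092752/130478234765083 580186025733150/130478234765083; 21180128573319/7675190280299 580186025733150/130478234765083 2808199979028601/521912939060332]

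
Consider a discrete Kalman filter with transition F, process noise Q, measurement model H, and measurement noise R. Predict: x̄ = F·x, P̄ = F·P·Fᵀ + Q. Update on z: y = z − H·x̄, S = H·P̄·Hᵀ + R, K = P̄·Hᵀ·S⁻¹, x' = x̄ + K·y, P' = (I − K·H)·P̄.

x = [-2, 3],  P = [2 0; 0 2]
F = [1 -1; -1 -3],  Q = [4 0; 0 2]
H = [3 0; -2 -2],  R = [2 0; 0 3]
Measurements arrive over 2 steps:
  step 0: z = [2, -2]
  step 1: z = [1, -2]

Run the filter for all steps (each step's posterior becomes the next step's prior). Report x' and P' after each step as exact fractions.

step 0: x̄ = F·x = [-5, -7]
step 0: P̄ = F·P·Fᵀ + Q = [8 4; 4 22]
step 0: y = z − H·x̄ = [17, -26]
step 0: S = H·P̄·Hᵀ + R = [74 -72; -72 155]
step 0: K = P̄·Hᵀ·S⁻¹ = [996/3143 -24/3143; -942/3143 -1492/3143]
step 0: x' = x̄ + K·y = [263/449, 111/449]
step 0: P' = (I − K·H)·P̄ = [664/3143 -628/3143; -628/3143 2866/3143]
step 1: x̄ = F·x = [152/449, -596/449]
step 1: P̄ = F·P·Fᵀ + Q = [17358/3143 9190/3143; 9190/3143 28976/3143]
step 1: y = z − H·x̄ = [-7/449, -1786/449]
step 1: S = H·P̄·Hᵀ + R = [162508/3143 -159288/3143; -159288/3143 268285/3143]
step 1: K = P̄·Hᵀ·S⁻¹ = [877047/2899426 -26548/1449713; -757581/2899426 -637368/1449713]
step 1: x' = x̄ + K·y = [1179071/2899426, 1233683/2899426]
step 1: P' = (I − K·H)·P̄ = [292349/1449713 -252527/1449713; -252527/1449713 1208579/1449713]

step 0: x' = [263/449, 111/449], P' = [664/3143 -628/3143; -628/3143 2866/3143]
step 1: x' = [1179071/2899426, 1233683/2899426], P' = [292349/1449713 -252527/1449713; -252527/1449713 1208579/1449713]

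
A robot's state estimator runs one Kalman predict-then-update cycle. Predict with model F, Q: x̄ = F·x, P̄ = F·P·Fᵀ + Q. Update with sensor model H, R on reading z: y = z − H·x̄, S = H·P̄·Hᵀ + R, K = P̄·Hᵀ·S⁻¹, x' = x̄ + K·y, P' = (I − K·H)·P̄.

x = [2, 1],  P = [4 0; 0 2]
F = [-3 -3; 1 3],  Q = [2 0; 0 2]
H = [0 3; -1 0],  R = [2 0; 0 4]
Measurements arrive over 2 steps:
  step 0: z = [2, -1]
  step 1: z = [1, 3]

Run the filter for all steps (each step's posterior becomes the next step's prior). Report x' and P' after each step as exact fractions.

step 0: x̄ = F·x = [-9, 5]
step 0: P̄ = F·P·Fᵀ + Q = [56 -30; -30 24]
step 0: y = z − H·x̄ = [-13, -10]
step 0: S = H·P̄·Hᵀ + R = [218 90; 90 60]
step 0: K = P̄·Hᵀ·S⁻¹ = [-6/83 -1027/1245; 27/83 1/83]
step 0: x' = x̄ + K·y = [47/249, 54/83]
step 0: P' = (I − K·H)·P̄ = [4108/1245 -4/83; -4/83 18/83]
step 1: x̄ = F·x = [-209/83, 533/249]
step 1: P̄ = F·P·Fᵀ + Q = [13604/415 -4678/415; -4678/415 8668/1245]
step 1: y = z − H·x̄ = [-450/83, 40/83]
step 1: S = H·P̄·Hᵀ + R = [26834/415 14034/415; 14034/415 15264/415]
step 1: K = P̄·Hᵀ·S⁻¹ = [-4678/42699 -101263/128097; 13385/42699 2339/128097]
step 1: x' = x̄ + K·y = [-295271/128097, 57619/128097]
step 1: P' = (I − K·H)·P̄ = [405052/128097 -9356/128097; -9356/128097 26770/128097]

step 0: x' = [47/249, 54/83], P' = [4108/1245 -4/83; -4/83 18/83]
step 1: x' = [-295271/128097, 57619/128097], P' = [405052/128097 -9356/128097; -9356/128097 26770/128097]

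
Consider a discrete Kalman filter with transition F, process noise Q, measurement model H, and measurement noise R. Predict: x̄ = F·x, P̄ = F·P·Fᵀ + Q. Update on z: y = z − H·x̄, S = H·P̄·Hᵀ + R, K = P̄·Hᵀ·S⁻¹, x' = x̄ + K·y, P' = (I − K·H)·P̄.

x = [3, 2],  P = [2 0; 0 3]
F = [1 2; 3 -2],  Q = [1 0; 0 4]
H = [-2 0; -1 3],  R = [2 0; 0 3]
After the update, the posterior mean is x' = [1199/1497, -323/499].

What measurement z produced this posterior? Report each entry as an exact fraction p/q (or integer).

z = [-1, -3]

x̄ = F·x = [7, 5]
P̄ = F·P·Fᵀ + Q = [15 -6; -6 34]
S = H·P̄·Hᵀ + R = [62 66; 66 360]
K = P̄·Hᵀ·S⁻¹ = [-479/998 -11/2994; -78/499 164/499]
x' − x̄ = [-9280/1497, -2818/499] = K·y
y = (KᵀK)⁻¹·Kᵀ·(x' − x̄) = [13, -11]
z = y + H·x̄ = [13, -11] + [-14, 8] = [-1, -3]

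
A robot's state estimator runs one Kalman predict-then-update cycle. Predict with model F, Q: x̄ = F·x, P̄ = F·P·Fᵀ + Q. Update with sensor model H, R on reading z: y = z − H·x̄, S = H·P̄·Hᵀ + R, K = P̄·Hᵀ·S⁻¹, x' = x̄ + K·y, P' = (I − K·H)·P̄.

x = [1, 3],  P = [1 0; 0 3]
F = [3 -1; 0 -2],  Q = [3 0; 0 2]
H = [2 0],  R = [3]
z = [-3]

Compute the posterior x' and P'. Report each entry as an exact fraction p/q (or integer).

x̄ = F·x = [0, -6]
P̄ = F·P·Fᵀ + Q = [15 6; 6 14]
y = z − H·x̄ = [-3]
S = H·P̄·Hᵀ + R = [63]
K = P̄·Hᵀ·S⁻¹ = [10/21; 4/21]
x' = x̄ + K·y = [-10/7, -46/7]
P' = (I − K·H)·P̄ = [5/7 2/7; 2/7 82/7]

x' = [-10/7, -46/7]
P' = [5/7 2/7; 2/7 82/7]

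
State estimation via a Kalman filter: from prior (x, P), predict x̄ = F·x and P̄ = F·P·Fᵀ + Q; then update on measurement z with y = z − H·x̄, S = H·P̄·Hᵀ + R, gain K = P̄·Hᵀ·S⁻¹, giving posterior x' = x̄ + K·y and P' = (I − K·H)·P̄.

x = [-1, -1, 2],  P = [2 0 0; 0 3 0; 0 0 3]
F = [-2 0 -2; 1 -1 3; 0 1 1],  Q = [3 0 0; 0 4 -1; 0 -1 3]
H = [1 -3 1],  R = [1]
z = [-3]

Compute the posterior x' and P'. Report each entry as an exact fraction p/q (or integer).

x' = [434/447, 682/447, 85/149]
P' = [3392/447 541/447 -562/149; 541/447 467/447 245/149; -562/149 245/149 1293/149]

x̄ = F·x = [-2, 6, 1]
P̄ = F·P·Fᵀ + Q = [23 -22 -6; -22 36 5; -6 5 9]
y = z − H·x̄ = [16]
S = H·P̄·Hᵀ + R = [447]
K = P̄·Hᵀ·S⁻¹ = [83/447; -125/447; -4/149]
x' = x̄ + K·y = [434/447, 682/447, 85/149]
P' = (I − K·H)·P̄ = [3392/447 541/447 -562/149; 541/447 467/447 245/149; -562/149 245/149 1293/149]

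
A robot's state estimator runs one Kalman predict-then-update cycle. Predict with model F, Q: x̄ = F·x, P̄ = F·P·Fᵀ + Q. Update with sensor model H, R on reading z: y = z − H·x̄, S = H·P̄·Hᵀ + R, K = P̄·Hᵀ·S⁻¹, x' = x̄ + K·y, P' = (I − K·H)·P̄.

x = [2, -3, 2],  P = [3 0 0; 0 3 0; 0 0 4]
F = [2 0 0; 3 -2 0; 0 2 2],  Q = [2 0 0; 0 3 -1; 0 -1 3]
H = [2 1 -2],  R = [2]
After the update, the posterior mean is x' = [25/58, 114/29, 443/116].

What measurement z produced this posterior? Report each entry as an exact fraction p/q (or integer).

z = [-3]

x̄ = F·x = [4, 12, -2]
P̄ = F·P·Fᵀ + Q = [14 18 0; 18 42 -13; 0 -13 31]
S = H·P̄·Hᵀ + R = [348]
K = P̄·Hᵀ·S⁻¹ = [23/174; 26/87; -25/116]
x' − x̄ = [-207/58, -234/29, 675/116] = K·y
y = (KᵀK)⁻¹·Kᵀ·(x' − x̄) = [-27]
z = y + H·x̄ = [-27] + [24] = [-3]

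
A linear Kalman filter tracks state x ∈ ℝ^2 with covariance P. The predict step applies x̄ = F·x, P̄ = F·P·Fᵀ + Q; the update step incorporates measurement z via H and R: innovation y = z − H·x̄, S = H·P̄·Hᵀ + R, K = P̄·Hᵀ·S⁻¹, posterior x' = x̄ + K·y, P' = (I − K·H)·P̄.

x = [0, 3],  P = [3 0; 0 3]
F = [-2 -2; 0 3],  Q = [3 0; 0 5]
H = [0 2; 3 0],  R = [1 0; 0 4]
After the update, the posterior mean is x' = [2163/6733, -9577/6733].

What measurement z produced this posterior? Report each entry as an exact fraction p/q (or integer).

x̄ = F·x = [-6, 9]
P̄ = F·P·Fᵀ + Q = [27 -18; -18 32]
S = H·P̄·Hᵀ + R = [129 -108; -108 247]
K = P̄·Hᵀ·S⁻¹ = [-48/6733 2187/6733; 9976/20199 -18/6733]
x' − x̄ = [42561/6733, -70174/6733] = K·y
y = (KᵀK)⁻¹·Kᵀ·(x' − x̄) = [-21, 19]
z = y + H·x̄ = [-21, 19] + [18, -18] = [-3, 1]

z = [-3, 1]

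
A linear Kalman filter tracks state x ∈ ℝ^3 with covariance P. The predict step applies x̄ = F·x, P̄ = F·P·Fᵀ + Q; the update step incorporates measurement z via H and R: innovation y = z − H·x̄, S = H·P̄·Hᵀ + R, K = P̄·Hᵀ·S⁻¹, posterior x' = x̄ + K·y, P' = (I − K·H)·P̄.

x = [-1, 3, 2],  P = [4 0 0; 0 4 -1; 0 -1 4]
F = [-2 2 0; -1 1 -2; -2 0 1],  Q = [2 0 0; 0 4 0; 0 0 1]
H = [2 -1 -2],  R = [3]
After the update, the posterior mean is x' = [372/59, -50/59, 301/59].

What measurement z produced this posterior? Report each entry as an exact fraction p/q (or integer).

x̄ = F·x = [8, 0, 4]
P̄ = F·P·Fᵀ + Q = [34 20 14; 20 32 -1; 14 -1 21]
S = H·P̄·Hᵀ + R = [59]
K = P̄·Hᵀ·S⁻¹ = [20/59; 10/59; -13/59]
x' − x̄ = [-100/59, -50/59, 65/59] = K·y
y = (KᵀK)⁻¹·Kᵀ·(x' − x̄) = [-5]
z = y + H·x̄ = [-5] + [8] = [3]

z = [3]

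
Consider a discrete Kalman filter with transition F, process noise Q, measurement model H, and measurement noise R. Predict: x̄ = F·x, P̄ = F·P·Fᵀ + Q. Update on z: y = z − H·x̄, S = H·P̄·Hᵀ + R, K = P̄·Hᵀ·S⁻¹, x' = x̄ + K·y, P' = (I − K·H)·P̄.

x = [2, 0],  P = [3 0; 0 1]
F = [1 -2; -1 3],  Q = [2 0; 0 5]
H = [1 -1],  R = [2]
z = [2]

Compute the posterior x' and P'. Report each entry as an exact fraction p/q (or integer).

x' = [28/23, -20/23]
P' = [45/23 27/23; 27/23 53/23]

x̄ = F·x = [2, -2]
P̄ = F·P·Fᵀ + Q = [9 -9; -9 17]
y = z − H·x̄ = [-2]
S = H·P̄·Hᵀ + R = [46]
K = P̄·Hᵀ·S⁻¹ = [9/23; -13/23]
x' = x̄ + K·y = [28/23, -20/23]
P' = (I − K·H)·P̄ = [45/23 27/23; 27/23 53/23]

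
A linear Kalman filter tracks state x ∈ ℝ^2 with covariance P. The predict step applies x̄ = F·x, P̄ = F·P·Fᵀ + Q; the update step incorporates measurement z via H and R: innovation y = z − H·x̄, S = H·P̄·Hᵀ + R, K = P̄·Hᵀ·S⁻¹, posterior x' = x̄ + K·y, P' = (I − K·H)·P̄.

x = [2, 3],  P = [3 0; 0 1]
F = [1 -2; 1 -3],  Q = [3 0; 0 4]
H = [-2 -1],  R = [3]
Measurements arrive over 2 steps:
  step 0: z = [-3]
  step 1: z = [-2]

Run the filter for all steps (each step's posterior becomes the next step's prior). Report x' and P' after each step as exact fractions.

step 0: x̄ = F·x = [-4, -7]
step 0: P̄ = F·P·Fᵀ + Q = [10 9; 9 16]
step 0: y = z − H·x̄ = [-18]
step 0: S = H·P̄·Hᵀ + R = [95]
step 0: K = P̄·Hᵀ·S⁻¹ = [-29/95; -34/95]
step 0: x' = x̄ + K·y = [142/95, -53/95]
step 0: P' = (I − K·H)·P̄ = [109/95 -131/95; -131/95 364/95]
step 1: x̄ = F·x = [248/95, 301/95]
step 1: P̄ = F·P·Fᵀ + Q = [2374/95 2948/95; 2948/95 4551/95]
step 1: y = z − H·x̄ = [607/95]
step 1: S = H·P̄·Hᵀ + R = [26124/95]
step 1: K = P̄·Hᵀ·S⁻¹ = [-1924/6531; -10447/26124]
step 1: x' = x̄ + K·y = [4756/6531, 16021/26124]
step 1: P' = (I − K·H)·P̄ = [7342/6531 -8912/6531; -8912/6531 102637/26124]

step 0: x' = [142/95, -53/95], P' = [109/95 -131/95; -131/95 364/95]
step 1: x' = [4756/6531, 16021/26124], P' = [7342/6531 -8912/6531; -8912/6531 102637/26124]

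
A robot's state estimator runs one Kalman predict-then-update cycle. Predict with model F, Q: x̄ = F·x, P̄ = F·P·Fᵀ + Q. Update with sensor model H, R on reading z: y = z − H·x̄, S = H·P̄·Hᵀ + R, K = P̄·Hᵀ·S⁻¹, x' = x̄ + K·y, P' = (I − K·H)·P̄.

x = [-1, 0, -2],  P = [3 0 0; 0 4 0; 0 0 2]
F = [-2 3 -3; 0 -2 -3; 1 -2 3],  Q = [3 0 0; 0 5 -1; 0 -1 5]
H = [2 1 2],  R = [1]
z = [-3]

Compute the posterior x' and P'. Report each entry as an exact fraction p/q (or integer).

x̄ = F·x = [8, 6, -7]
P̄ = F·P·Fᵀ + Q = [69 -6 -48; -6 39 -3; -48 -3 42]
y = z − H·x̄ = [-11]
S = H·P̄·Hᵀ + R = [64]
K = P̄·Hᵀ·S⁻¹ = [9/16; 21/64; -15/64]
x' = x̄ + K·y = [29/16, 153/64, -283/64]
P' = (I − K·H)·P̄ = [195/4 -285/16 -633/16; -285/16 2055/64 123/64; -633/16 123/64 2463/64]

x' = [29/16, 153/64, -283/64]
P' = [195/4 -285/16 -633/16; -285/16 2055/64 123/64; -633/16 123/64 2463/64]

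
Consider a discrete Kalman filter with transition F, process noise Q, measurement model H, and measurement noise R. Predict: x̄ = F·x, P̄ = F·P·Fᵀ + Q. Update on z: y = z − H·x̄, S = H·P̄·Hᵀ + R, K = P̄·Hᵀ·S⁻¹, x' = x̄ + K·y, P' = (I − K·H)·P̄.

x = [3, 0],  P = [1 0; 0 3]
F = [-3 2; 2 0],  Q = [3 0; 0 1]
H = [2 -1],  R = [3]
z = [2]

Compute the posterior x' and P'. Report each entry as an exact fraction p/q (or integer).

x' = [63/32, 163/64]
P' = [39/32 75/64; 75/64 351/128]

x̄ = F·x = [-9, 6]
P̄ = F·P·Fᵀ + Q = [24 -6; -6 5]
y = z − H·x̄ = [26]
S = H·P̄·Hᵀ + R = [128]
K = P̄·Hᵀ·S⁻¹ = [27/64; -17/128]
x' = x̄ + K·y = [63/32, 163/64]
P' = (I − K·H)·P̄ = [39/32 75/64; 75/64 351/128]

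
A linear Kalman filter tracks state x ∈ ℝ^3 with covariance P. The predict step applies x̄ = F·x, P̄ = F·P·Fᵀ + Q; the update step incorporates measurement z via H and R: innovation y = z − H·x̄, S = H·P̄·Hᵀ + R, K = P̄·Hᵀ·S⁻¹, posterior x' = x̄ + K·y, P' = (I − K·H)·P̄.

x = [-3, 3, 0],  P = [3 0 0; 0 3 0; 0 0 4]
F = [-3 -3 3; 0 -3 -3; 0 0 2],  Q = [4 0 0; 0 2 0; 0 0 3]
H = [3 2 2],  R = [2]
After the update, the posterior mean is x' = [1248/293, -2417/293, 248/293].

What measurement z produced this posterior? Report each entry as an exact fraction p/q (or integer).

z = [-2]

x̄ = F·x = [0, -9, 0]
P̄ = F·P·Fᵀ + Q = [94 -9 24; -9 65 -24; 24 -24 19]
S = H·P̄·Hᵀ + R = [1172]
K = P̄·Hᵀ·S⁻¹ = [78/293; 55/1172; 31/586]
x' − x̄ = [1248/293, 220/293, 248/293] = K·y
y = (KᵀK)⁻¹·Kᵀ·(x' − x̄) = [16]
z = y + H·x̄ = [16] + [-18] = [-2]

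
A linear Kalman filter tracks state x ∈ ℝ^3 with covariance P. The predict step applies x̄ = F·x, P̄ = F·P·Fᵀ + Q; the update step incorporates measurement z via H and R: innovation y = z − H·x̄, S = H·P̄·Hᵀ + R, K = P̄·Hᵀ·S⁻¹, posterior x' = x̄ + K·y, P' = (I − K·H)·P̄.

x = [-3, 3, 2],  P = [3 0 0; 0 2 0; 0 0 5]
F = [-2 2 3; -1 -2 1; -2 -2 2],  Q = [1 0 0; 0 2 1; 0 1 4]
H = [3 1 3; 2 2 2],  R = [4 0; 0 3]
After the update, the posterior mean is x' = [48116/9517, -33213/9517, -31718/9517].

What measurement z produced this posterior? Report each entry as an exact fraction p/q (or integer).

z = [1, -3]

x̄ = F·x = [18, -1, 4]
P̄ = F·P·Fᵀ + Q = [66 13 34; 13 18 25; 34 25 44]
S = H·P̄·Hᵀ + R = [1852 1408; 1408 1091]
K = P̄·Hᵀ·S⁻¹ = [23275/38068 -5538/9517; -3421/9517 5392/9517; -7479/38068 4210/9517]
x' − x̄ = [-123190/9517, -23696/9517, -69786/9517] = K·y
y = (KᵀK)⁻¹·Kᵀ·(x' − x̄) = [-64, -45]
z = y + H·x̄ = [-64, -45] + [65, 42] = [1, -3]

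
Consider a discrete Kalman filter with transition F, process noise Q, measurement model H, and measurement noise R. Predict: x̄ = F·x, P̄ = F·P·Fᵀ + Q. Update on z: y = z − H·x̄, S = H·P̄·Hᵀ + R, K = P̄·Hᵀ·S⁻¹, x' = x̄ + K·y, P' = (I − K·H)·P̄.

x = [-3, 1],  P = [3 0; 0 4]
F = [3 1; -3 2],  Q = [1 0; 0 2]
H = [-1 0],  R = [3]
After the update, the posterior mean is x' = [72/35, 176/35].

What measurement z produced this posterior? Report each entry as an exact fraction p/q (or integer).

z = [-3]

x̄ = F·x = [-8, 11]
P̄ = F·P·Fᵀ + Q = [32 -19; -19 45]
S = H·P̄·Hᵀ + R = [35]
K = P̄·Hᵀ·S⁻¹ = [-32/35; 19/35]
x' − x̄ = [352/35, -209/35] = K·y
y = (KᵀK)⁻¹·Kᵀ·(x' − x̄) = [-11]
z = y + H·x̄ = [-11] + [8] = [-3]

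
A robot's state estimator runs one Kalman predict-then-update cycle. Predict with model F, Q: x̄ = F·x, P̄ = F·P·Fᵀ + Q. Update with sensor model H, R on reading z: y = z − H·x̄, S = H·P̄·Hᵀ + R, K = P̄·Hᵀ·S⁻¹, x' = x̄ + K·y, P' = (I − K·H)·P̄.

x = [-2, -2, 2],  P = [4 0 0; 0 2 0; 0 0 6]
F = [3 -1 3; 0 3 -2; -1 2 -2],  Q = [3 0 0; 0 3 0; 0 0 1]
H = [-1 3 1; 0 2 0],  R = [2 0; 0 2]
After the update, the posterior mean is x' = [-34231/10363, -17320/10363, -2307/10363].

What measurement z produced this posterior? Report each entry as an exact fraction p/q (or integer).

x̄ = F·x = [2, -10, -6]
P̄ = F·P·Fᵀ + Q = [95 -42 -52; -42 45 36; -52 36 37]
S = H·P̄·Hᵀ + R = [1111 426; 426 182]
K = P̄·Hᵀ·S⁻¹ = [-6951/10363 11487/10363; 213/10363 4626/10363; 2591/10363 -1965/10363]
x' − x̄ = [-54957/10363, 86310/10363, 59871/10363] = K·y
y = (KᵀK)⁻¹·Kᵀ·(x' − x̄) = [36, 17]
z = y + H·x̄ = [36, 17] + [-38, -20] = [-2, -3]

z = [-2, -3]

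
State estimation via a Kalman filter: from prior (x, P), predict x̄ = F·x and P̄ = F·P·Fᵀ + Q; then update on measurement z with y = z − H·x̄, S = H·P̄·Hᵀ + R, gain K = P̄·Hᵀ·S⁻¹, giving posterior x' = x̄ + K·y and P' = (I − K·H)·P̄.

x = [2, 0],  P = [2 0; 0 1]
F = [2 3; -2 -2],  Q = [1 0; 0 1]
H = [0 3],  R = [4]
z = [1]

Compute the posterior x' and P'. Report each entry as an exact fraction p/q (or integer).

x̄ = F·x = [4, -4]
P̄ = F·P·Fᵀ + Q = [18 -14; -14 13]
y = z − H·x̄ = [13]
S = H·P̄·Hᵀ + R = [121]
K = P̄·Hᵀ·S⁻¹ = [-42/121; 39/121]
x' = x̄ + K·y = [-62/121, 23/121]
P' = (I − K·H)·P̄ = [414/121 -56/121; -56/121 52/121]

x' = [-62/121, 23/121]
P' = [414/121 -56/121; -56/121 52/121]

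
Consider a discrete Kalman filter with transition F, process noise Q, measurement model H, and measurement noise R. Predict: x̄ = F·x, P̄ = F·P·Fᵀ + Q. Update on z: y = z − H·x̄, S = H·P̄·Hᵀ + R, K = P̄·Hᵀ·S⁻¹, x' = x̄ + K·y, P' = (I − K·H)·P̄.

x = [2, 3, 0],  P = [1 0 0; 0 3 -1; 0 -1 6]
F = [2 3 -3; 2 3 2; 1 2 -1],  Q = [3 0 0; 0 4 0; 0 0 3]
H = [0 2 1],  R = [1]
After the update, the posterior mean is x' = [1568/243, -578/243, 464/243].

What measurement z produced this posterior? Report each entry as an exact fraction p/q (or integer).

x̄ = F·x = [13, 13, 8]
P̄ = F·P·Fᵀ + Q = [106 -2 47; -2 47 7; 47 7 26]
S = H·P̄·Hᵀ + R = [243]
K = P̄·Hᵀ·S⁻¹ = [43/243; 101/243; 40/243]
x' − x̄ = [-1591/243, -3737/243, -1480/243] = K·y
y = (KᵀK)⁻¹·Kᵀ·(x' − x̄) = [-37]
z = y + H·x̄ = [-37] + [34] = [-3]

z = [-3]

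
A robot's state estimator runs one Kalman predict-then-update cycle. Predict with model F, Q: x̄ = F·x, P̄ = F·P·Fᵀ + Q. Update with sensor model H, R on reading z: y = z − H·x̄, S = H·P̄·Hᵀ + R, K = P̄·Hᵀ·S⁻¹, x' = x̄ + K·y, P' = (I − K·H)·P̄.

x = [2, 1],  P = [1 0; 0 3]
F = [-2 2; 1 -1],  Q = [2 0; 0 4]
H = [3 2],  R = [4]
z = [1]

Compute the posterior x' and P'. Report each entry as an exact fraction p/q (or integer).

x' = [-7/51, 31/51]
P' = [196/51 -256/51; -256/51 376/51]

x̄ = F·x = [-2, 1]
P̄ = F·P·Fᵀ + Q = [18 -8; -8 8]
y = z − H·x̄ = [5]
S = H·P̄·Hᵀ + R = [102]
K = P̄·Hᵀ·S⁻¹ = [19/51; -4/51]
x' = x̄ + K·y = [-7/51, 31/51]
P' = (I − K·H)·P̄ = [196/51 -256/51; -256/51 376/51]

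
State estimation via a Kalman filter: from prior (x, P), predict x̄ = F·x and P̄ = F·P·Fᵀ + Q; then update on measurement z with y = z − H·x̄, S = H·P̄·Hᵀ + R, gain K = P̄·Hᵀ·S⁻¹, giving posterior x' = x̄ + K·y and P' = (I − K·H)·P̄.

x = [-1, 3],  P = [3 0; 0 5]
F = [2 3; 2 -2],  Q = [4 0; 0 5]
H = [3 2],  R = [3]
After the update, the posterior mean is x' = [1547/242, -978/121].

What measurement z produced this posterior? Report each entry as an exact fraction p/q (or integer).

x̄ = F·x = [7, -8]
P̄ = F·P·Fᵀ + Q = [61 -18; -18 37]
S = H·P̄·Hᵀ + R = [484]
K = P̄·Hᵀ·S⁻¹ = [147/484; 5/121]
x' − x̄ = [-147/242, -10/121] = K·y
y = (KᵀK)⁻¹·Kᵀ·(x' − x̄) = [-2]
z = y + H·x̄ = [-2] + [5] = [3]

z = [3]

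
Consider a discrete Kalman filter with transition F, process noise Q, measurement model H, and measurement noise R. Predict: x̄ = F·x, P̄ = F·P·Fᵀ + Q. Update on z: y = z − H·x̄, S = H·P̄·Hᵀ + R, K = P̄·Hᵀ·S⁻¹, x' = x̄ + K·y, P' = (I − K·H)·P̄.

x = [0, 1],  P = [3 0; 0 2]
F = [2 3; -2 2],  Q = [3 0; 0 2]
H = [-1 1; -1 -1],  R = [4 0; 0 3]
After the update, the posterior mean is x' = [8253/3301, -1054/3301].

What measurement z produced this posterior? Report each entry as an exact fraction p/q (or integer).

z = [-3, -2]

x̄ = F·x = [3, 2]
P̄ = F·P·Fᵀ + Q = [33 0; 0 22]
S = H·P̄·Hᵀ + R = [59 11; 11 58]
K = P̄·Hᵀ·S⁻¹ = [-1551/3301 -1584/3301; 1518/3301 -1540/3301]
x' − x̄ = [-1650/3301, -7656/3301] = K·y
y = (KᵀK)⁻¹·Kᵀ·(x' − x̄) = [-2, 3]
z = y + H·x̄ = [-2, 3] + [-1, -5] = [-3, -2]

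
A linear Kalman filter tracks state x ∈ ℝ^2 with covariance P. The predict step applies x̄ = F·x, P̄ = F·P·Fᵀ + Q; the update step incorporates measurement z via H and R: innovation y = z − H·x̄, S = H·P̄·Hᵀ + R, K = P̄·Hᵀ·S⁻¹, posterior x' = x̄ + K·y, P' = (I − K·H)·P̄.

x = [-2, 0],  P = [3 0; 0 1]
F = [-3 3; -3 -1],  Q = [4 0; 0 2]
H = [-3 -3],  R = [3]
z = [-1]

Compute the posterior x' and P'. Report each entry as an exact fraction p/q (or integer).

x̄ = F·x = [6, 6]
P̄ = F·P·Fᵀ + Q = [40 24; 24 30]
y = z − H·x̄ = [35]
S = H·P̄·Hᵀ + R = [1065]
K = P̄·Hᵀ·S⁻¹ = [-64/355; -54/355]
x' = x̄ + K·y = [-22/71, 48/71]
P' = (I − K·H)·P̄ = [1912/355 -1848/355; -1848/355 1902/355]

x' = [-22/71, 48/71]
P' = [1912/355 -1848/355; -1848/355 1902/355]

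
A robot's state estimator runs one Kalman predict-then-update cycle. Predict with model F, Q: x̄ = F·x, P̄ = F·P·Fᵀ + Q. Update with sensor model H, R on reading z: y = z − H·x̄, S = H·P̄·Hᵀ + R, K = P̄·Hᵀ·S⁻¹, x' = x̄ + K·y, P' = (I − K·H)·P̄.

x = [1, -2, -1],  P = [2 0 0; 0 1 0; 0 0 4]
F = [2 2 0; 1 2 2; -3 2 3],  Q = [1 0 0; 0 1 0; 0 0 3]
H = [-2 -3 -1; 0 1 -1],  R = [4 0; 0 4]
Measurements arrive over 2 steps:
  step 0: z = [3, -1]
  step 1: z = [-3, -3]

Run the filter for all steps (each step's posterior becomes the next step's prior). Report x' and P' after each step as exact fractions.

step 0: x' = [-2934/1429, 313/2858, 1663/2858], P' = [5070/1429 -1885/1429 -4007/1429; -1885/1429 5185/5716 4237/5716; -4007/1429 4237/5716 24073/5716]
step 1: x' = [-38027636/20398159, 13119532/20398159, 90716369/20398159], P' = [54332142/20398159 -19861146/20398159 -45330012/20398159; -19861146/20398159 15394473/20398159 10721273/20398159; -45330012/20398159 10721273/20398159 78949953/20398159]

step 0: x̄ = F·x = [-2, -5, -10]
step 0: P̄ = F·P·Fᵀ + Q = [13 8 -8; 8 23 22; -8 22 61]
step 0: y = z − H·x̄ = [-26, -6]
step 0: S = H·P̄·Hᵀ + R = [520 4; 4 44]
step 0: K = P̄·Hᵀ·S⁻¹ = [-239/2858 1061/2858; -589/2858 237/5716; -591/2858 -4959/5716]
step 0: x' = x̄ + K·y = [-2934/1429, 313/2858, 1663/2858]
step 0: P' = (I − K·H)·P̄ = [5070/1429 -1885/1429 -4007/1429; -1885/1429 5185/5716 4237/5716; -4007/1429 4237/5716 24073/5716]
step 1: x̄ = F·x = [-5555/1429, -958/1429, 23219/2858]
step 1: P̄ = F·P·Fᵀ + Q = [11814/1429 -7776/1429 -78303/2858; -7776/1429 20663/1429 56238/1429; -78303/2858 56238/1429 866893/5716]
step 1: y = z − H·x̄ = [-13323/2858, 16561/2858]
step 1: S = H·P̄·Hᵀ + R = [2172689/5716 817837/5716; 817837/5716 522505/5716]
step 1: K = P̄·Hᵀ·S⁻¹ = [-1875417/40796318 12734433/40796318; -4295600/20398159 1168300/20398159; -5113437/20398159 -17057170/20398159]
step 1: x' = x̄ + K·y = [-38027636/20398159, 13119532/20398159, 90716369/20398159]
step 1: P' = (I − K·H)·P̄ = [54332142/20398159 -19861146/20398159 -45330012/20398159; -19861146/20398159 15394473/20398159 10721273/20398159; -45330012/20398159 10721273/20398159 78949953/20398159]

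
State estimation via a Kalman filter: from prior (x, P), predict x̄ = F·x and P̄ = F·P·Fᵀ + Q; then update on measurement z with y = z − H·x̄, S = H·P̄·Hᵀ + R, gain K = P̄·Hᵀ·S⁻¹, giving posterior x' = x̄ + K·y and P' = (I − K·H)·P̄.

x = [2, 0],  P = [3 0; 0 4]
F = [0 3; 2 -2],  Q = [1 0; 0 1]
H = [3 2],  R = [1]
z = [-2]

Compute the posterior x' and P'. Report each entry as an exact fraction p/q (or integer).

x̄ = F·x = [0, 4]
P̄ = F·P·Fᵀ + Q = [37 -24; -24 29]
y = z − H·x̄ = [-10]
S = H·P̄·Hᵀ + R = [162]
K = P̄·Hᵀ·S⁻¹ = [7/18; -7/81]
x' = x̄ + K·y = [-35/9, 394/81]
P' = (I − K·H)·P̄ = [25/2 -167/9; -167/9 2251/81]

x' = [-35/9, 394/81]
P' = [25/2 -167/9; -167/9 2251/81]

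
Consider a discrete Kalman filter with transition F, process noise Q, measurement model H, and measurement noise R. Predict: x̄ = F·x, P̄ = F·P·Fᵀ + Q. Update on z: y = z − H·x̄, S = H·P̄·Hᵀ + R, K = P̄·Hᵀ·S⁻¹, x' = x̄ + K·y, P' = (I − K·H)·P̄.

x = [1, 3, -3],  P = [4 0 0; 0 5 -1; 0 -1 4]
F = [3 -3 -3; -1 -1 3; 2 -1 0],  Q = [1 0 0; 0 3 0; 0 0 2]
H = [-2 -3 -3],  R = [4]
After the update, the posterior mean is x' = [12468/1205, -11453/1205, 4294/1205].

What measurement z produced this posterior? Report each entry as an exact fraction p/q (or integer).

z = [-3]

x̄ = F·x = [3, -13, -1]
P̄ = F·P·Fᵀ + Q = [100 -27 36; -27 54 0; 36 0 23]
S = H·P̄·Hᵀ + R = [1205]
K = P̄·Hᵀ·S⁻¹ = [-227/1205; -108/1205; -141/1205]
x' − x̄ = [8853/1205, 4212/1205, 5499/1205] = K·y
y = (KᵀK)⁻¹·Kᵀ·(x' − x̄) = [-39]
z = y + H·x̄ = [-39] + [36] = [-3]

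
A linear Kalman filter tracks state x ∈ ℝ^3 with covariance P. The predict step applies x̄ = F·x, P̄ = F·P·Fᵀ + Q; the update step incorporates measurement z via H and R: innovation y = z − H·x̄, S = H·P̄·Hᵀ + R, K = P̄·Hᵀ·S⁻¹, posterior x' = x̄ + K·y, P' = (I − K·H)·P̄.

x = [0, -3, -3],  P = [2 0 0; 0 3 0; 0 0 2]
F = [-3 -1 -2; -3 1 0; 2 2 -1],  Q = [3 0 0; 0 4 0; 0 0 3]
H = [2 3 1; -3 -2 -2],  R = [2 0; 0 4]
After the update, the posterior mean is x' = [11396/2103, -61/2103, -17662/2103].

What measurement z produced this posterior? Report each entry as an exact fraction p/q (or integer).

x̄ = F·x = [9, -3, -3]
P̄ = F·P·Fᵀ + Q = [32 15 -14; 15 25 -6; -14 -6 25]
S = H·P̄·Hᵀ + R = [468 -441; -441 456]
K = P̄·Hᵀ·S⁻¹ = [34/6309 -147/701; 949/2103 535/2103; -868/2103 -821/2103]
x' − x̄ = [-7531/2103, 6248/2103, -11353/2103] = K·y
y = (KᵀK)⁻¹·Kᵀ·(x' − x̄) = [-3, 17]
z = y + H·x̄ = [-3, 17] + [6, -15] = [3, 2]

z = [3, 2]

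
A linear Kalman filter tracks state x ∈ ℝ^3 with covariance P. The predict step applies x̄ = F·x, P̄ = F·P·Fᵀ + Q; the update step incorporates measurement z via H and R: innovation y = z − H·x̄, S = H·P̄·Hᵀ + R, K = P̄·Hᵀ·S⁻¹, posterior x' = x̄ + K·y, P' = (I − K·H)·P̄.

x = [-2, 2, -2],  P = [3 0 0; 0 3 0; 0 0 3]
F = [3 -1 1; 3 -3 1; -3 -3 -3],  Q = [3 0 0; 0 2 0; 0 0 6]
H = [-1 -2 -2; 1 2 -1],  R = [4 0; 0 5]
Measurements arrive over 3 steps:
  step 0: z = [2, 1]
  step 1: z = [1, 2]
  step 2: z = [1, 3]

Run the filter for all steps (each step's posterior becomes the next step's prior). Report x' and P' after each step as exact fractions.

step 0: x' = [190654/322319, -135457/322319, -292659/322319], P' = [1015164/322319 -382728/322319 -110592/322319; -382728/322319 342343/322319 -50787/322319; -110592/322319 -50787/322319 318639/322319]
step 1: x' = [9447589505/23068293763, 6209794518/23068293763, -18539997300/23068293763], P' = [63335419292/23068293763 -22732979244/23068293763 -6422556756/23068293763; -22732979244/23068293763 22147641266/23068293763 -4212674532/23068293763; -6422556756/23068293763 -4212674532/23068293763 21893772570/23068293763]
step 2: x' = [1335673856501045/1430835517599803, 493001224227301/1430835517599803, -1790771806757487/1430835517599803], P' = [3924743071184380/1430835517599803 -1408864648655532/1430835517599803 -399582603831444/1430835517599803; -1408864648655532/1430835517599803 1372833740782918/1430835517599803 -260633877328656/1430835517599803; -399582603831444/1430835517599803 -260633877328656/1430835517599803 1357610747662254/1430835517599803]

step 0: x̄ = F·x = [-10, -14, 6]
step 0: P̄ = F·P·Fᵀ + Q = [36 39 -27; 39 59 -9; -27 -9 87]
step 0: y = z − H·x̄ = [-24, 45]
step 0: S = H·P̄·Hᵀ + R = [600 -209; -209 610]
step 0: K = P̄·Hᵀ·S⁻¹ = [-7131/322319 72060/322319; -50096/322319 70549/322319; -106278/322319 -106161/322319]
step 0: x' = x̄ + K·y = [190654/322319, -135457/322319, -292659/322319]
step 0: P' = (I − K·H)·P̄ = [1015164/322319 -382728/322319 -110592/322319; -382728/322319 342343/322319 -50787/322319; -110592/322319 -50787/322319 318639/322319]
step 1: x̄ = F·x = [414760/322319, 685674/322319, 712386/322319]
step 1: P̄ = F·P·Fᵀ + Q = [12498805/322319 14614476/322319 -5441892/322319; 14614476/322319 19711114/322319 -5988924/322319; -5441892/322319 -5988924/322319 7225302/322319]
step 1: y = z − H·x̄ = [3533199/322319, -429084/322319]
step 1: S = H·P̄·Hᵀ + R = [110312689/322319 -117930821/322319; -117930821/322319 193477542/322319]
step 1: K = P̄·Hᵀ·S⁻¹ = [-1256086823/23068293763 4858403512/23068293763; -3284238556/23068293763 5154995564/23068293763; -7234909830/23068293763 -7348335678/23068293763]
step 1: x' = x̄ + K·y = [9447589505/23068293763, 6209794518/23068293763, -18539997300/23068293763]
step 1: P' = (I − K·H)·P̄ = [63335419292/23068293763 -22732979244/23068293763 -6422556756/23068293763; -22732979244/23068293763 22147641266/23068293763 -4212674532/23068293763; -6422556756/23068293763 -4212674532/23068293763 21893772570/23068293763]
step 2: x̄ = F·x = [3592976697/23068293763, -8826612339/23068293763, 8647839831/23068293763]
step 2: P̄ = F·P·Fᵀ + Q = [789552952745/23068293763 909466578516/23068293763 -355788611004/23068293763; 909466578516/23068293763 1233312238166/23068293763 -384576686064/23068293763; -355788611004/23068293763 -384576686064/23068293763 504173471154/23068293763]
step 2: y = z − H·x̄ = [26303725444/23068293763, 91912969101/23068293763]
step 2: S = H·P̄·Hᵀ + R = [6969867346613/23068293763 -7227379294033/23068293763; -7227379294033/23068293763 12230067125706/23068293763]
step 2: K = P̄·Hᵀ·S⁻¹ = [-76962141552607/1430835517599803 301319275540952/1430835517599803; -203883769563248/1430835517599803 319487342047792/1430835517599803; -448592784208938/1430835517599803 -455692221230202/1430835517599803]
step 2: x' = x̄ + K·y = [1335673856501045/1430835517599803, 493001224227301/1430835517599803, -1790771806757487/1430835517599803]
step 2: P' = (I − K·H)·P̄ = [3924743071184380/1430835517599803 -1408864648655532/1430835517599803 -399582603831444/1430835517599803; -1408864648655532/1430835517599803 1372833740782918/1430835517599803 -260633877328656/1430835517599803; -399582603831444/1430835517599803 -260633877328656/1430835517599803 1357610747662254/1430835517599803]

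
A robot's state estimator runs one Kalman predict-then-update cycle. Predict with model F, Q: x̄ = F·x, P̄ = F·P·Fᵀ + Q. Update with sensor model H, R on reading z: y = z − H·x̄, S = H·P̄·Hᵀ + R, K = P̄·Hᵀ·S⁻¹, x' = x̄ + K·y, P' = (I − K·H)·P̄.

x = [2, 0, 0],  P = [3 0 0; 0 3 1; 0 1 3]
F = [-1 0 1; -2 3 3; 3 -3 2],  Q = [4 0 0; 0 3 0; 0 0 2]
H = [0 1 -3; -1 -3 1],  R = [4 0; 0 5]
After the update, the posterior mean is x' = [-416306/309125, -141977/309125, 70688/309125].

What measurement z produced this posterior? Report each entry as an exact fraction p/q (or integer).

x̄ = F·x = [-2, -4, 6]
P̄ = F·P·Fᵀ + Q = [10 18 -6; 18 87 -30; -6 -30 56]
S = H·P̄·Hᵀ + R = [775 -765; -765 1154]
K = P̄·Hᵀ·S⁻¹ = [-12006/309125 -5342/61825; -32127/309125 -20814/61825; -112212/309125 -6734/61825]
x' − x̄ = [201944/309125, 1094523/309125, -1784062/309125] = K·y
y = (KᵀK)⁻¹·Kᵀ·(x' − x̄) = [21, -17]
z = y + H·x̄ = [21, -17] + [-22, 20] = [-1, 3]

z = [-1, 3]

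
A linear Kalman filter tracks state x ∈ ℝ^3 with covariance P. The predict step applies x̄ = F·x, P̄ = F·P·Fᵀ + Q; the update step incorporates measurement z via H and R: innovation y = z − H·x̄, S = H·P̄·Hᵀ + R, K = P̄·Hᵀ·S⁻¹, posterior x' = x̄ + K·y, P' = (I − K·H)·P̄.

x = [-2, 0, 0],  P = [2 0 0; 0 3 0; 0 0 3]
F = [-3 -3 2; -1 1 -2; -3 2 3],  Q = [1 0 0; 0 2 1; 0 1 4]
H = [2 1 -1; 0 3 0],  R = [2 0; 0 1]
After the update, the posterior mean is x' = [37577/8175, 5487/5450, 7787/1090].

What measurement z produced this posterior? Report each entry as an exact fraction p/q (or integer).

z = [3, 3]

x̄ = F·x = [6, 2, 6]
P̄ = F·P·Fᵀ + Q = [58 -15 18; -15 19 -5; 18 -5 61]
S = H·P̄·Hᵀ + R = [192 -18; -18 172]
K = P̄·Hᵀ·S⁻¹ = [6733/16350 -1191/5450; -1/5450 903/2725; -181/1090 -57/545]
x' − x̄ = [-11473/8175, -5413/5450, 1247/1090] = K·y
y = (KᵀK)⁻¹·Kᵀ·(x' − x̄) = [-5, -3]
z = y + H·x̄ = [-5, -3] + [8, 6] = [3, 3]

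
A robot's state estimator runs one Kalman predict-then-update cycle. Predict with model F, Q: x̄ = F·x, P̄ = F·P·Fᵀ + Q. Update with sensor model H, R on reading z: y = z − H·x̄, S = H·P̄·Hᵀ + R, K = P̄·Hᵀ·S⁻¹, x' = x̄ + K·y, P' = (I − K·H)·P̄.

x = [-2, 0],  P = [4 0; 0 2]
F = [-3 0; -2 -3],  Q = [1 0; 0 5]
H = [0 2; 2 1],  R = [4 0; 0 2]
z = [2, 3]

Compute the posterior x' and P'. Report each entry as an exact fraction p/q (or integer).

x̄ = F·x = [6, 4]
P̄ = F·P·Fᵀ + Q = [37 24; 24 39]
y = z − H·x̄ = [-6, -13]
S = H·P̄·Hᵀ + R = [160 174; 174 285]
K = P̄·Hᵀ·S⁻¹ = [-281/1277 1832/3831; 591/1277 29/1277]
x' = x̄ + K·y = [4228/3831, 1185/1277]
P' = (I − K·H)·P̄ = [2675/3831 -562/1277; -562/1277 1182/1277]

x' = [4228/3831, 1185/1277]
P' = [2675/3831 -562/1277; -562/1277 1182/1277]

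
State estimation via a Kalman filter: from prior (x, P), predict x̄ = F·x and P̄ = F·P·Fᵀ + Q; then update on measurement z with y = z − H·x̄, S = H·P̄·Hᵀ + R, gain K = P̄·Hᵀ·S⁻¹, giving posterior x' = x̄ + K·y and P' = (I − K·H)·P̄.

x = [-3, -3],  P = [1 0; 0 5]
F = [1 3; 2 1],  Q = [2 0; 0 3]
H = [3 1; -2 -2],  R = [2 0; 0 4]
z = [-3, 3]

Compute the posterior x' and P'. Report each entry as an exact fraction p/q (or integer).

x' = [-33/157, -309/157]
P' = [319/628 -467/628; -467/628 3181/1884]

x̄ = F·x = [-12, -9]
P̄ = F·P·Fᵀ + Q = [48 17; 17 12]
y = z − H·x̄ = [42, -39]
S = H·P̄·Hᵀ + R = [548 -448; -448 380]
K = P̄·Hᵀ·S⁻¹ = [245/628 37/314; -511/1884 -445/942]
x' = x̄ + K·y = [-33/157, -309/157]
P' = (I − K·H)·P̄ = [319/628 -467/628; -467/628 3181/1884]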